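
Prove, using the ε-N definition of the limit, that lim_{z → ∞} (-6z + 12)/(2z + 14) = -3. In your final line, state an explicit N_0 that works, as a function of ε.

N_0 = 27/ε

Fix ε > 0. We seek N_0 > 0 such that z > N_0 implies |(-6z + 12)/(2z + 14) + 3| < ε.
(-6z + 12)/(2z + 14) + 3 = (2(-6z + 12) − (-6)(2z + 14)) / (2(2z + 14)) = 108/(2(2z + 14)).
For z > 0 we have 2z + 14 > 2z, so |(-6z + 12)/(2z + 14) + 3| = 108/(2(2z + 14)) < 108/(2·2z) = 27/z.
Thus |(-6z + 12)/(2z + 14) + 3| < ε whenever z > 27/ε.
Take N_0 = 27/ε. If z > N_0 then |(-6z + 12)/(2z + 14) + 3| < 27/z < ε.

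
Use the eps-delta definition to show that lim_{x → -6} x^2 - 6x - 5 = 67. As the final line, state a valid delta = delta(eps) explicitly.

delta = min(2, eps/20)

Let eps > 0 be given. We want delta > 0 such that 0 < |x + 6| < delta implies |(x^2 - 6x - 5) − 67| < eps.
(x^2 - 6x - 5) − 67 = x^2 - 6x - 72 = (x + 6)(x - 12).
So |(x^2 - 6x - 5) − 67| = |x + 6|·|x - 12|.
Assume first that |x + 6| < 2, so |x| < 8. Then |x - 12| ≤ 8 + 12 = 20.
Hence |(x^2 - 6x - 5) − 67| ≤ 20|x + 6| < eps provided |x + 6| < eps/20.
Take delta = min(2, eps/20). Then 0 < |x + 6| < delta gives both |x + 6| < 2 and |x + 6| < eps/20, so |(x^2 - 6x - 5) − 67| < eps.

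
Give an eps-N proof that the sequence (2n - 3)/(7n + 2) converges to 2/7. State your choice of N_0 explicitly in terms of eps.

Let eps > 0 be given. For n ≥ 1, |(2n - 3)/(7n + 2) − (2/7)| = |-25|/(7(7n + 2)) = 25/(7(7n + 2)).
Since 7n + 2 ≥ 7n for n ≥ 1, this is ≤ 25/(7·7n) = (25/49)/n.
So |(2n - 3)/(7n + 2) − (2/7)| < eps whenever n > (25/49)/eps.
Take N_0 = (25/49)/eps. If n > N_0 then |(2n - 3)/(7n + 2) − (2/7)| ≤ (25/49)/n < eps.

N_0 = (25/49)/eps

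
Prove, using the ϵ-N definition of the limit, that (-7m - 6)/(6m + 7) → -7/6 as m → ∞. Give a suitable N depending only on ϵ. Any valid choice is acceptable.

Suppose ϵ > 0. For m ≥ 1, |(-7m - 6)/(6m + 7) + 7/6| = |13|/(6(6m + 7)) = 13/(6(6m + 7)).
Since 6m + 7 ≥ 6m for m ≥ 1, this is ≤ 13/(6·6m) = (13/36)/m.
So |(-7m - 6)/(6m + 7) + 7/6| < ϵ whenever m > (13/36)/ϵ.
Take N = (13/36)/ϵ. If m > N then |(-7m - 6)/(6m + 7) + 7/6| ≤ (13/36)/m < ϵ.

N = (13/36)/ϵ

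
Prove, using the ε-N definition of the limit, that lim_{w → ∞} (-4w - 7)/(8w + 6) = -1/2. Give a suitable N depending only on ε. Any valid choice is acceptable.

Suppose ε > 0. We seek N > 0 such that w > N implies |(-4w - 7)/(8w + 6) + 1/2| < ε.
(-4w - 7)/(8w + 6) + 1/2 = (8(-4w - 7) − (-4)(8w + 6)) / (8(8w + 6)) = -32/(8(8w + 6)).
For w > 0 we have 8w + 6 > 8w, so |(-4w - 7)/(8w + 6) + 1/2| = 32/(8(8w + 6)) < 32/(8·8w) = (1/2)/w.
Thus |(-4w - 7)/(8w + 6) + 1/2| < ε whenever w > (1/2)/ε.
Take N = (1/2)/ε. If w > N then |(-4w - 7)/(8w + 6) + 1/2| < (1/2)/w < ε.

N = (1/2)/ε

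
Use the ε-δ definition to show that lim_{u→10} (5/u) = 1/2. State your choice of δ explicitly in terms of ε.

Let ε > 0. We seek δ > 0 such that 0 < |u − 10| < δ implies |5/u − (1/2)| < ε.
|5/u − (1/2)| = 5·|10 − u|/(10·|u|) = 5|u − 10|/(10|u|).
Require δ ≤ 5 so that |u| > 10 − 5 = 5, hence 10|u| > 50.
Then |5/u − (1/2)| < 5|u − 10|/50, which is < ε when |u − 10| < 10ε.
Take δ = min(5, 10ε). Then 0 < |u − 10| < δ gives both |u − 10| < 5 and |u − 10| < 10ε, so |5/u − (1/2)| < ε.

δ = min(5, 10ε)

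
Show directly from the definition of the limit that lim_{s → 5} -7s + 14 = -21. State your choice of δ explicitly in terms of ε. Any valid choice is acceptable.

Let ε > 0 be given. We need δ > 0 so that 0 < |s − 5| < δ implies |(-7s + 14) + 21| < ε.
|(-7s + 14) + 21| = |-7s + 35| = 7|s − 5|.
Thus it suffices that |s − 5| < ε/7.
Take δ = ε/7. If 0 < |s − 5| < δ then |(-7s + 14) + 21| = 7|s − 5| < 7·(ε/7) = ε.

δ = ε/7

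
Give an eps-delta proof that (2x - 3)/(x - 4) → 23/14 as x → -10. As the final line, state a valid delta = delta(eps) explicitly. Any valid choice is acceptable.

delta = min(7, (98/5)eps)

Let eps > 0. We want delta > 0 with 0 < |x + 10| < delta ⇒ |(2x - 3)/(x - 4) − (23/14)| < eps.
Combining over a common denominator, (2x - 3)/(x - 4) − (23/14) = [(2x - 3)·(-14) − (-23)·(x - 4)] / [(-14)·(x - 4)] = -5(x + 10) / ((-14)(x - 4)).
So |(2x - 3)/(x - 4) − (23/14)| = 5|x + 10| / (14·|x − 4|).
Restrict delta ≤ 7. Then |x + 10| < 7 gives |x − 4| = |(x + 10) + (-14)| ≥ 14 − 7 = 7.
Hence |(2x - 3)/(x - 4) − (23/14)| < 5|x + 10|/(14·7) = (5/98)|x + 10|, which is < eps once |x + 10| < (98/5)eps.
Take delta = min(7, (98/5)eps). Then 0 < |x + 10| < delta forces both bounds, so |(2x - 3)/(x - 4) − (23/14)| < eps.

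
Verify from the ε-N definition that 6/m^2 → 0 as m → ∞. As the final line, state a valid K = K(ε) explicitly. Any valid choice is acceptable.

Suppose ε > 0. For m ≥ 1, |6/m^2 − 0| = 6/m^2.
6/m^2 < ε ⇔ m^2 > 6/ε ⇔ m > (6/ε)^{1/2}.
Take K = (6/ε)^{1/2}. Then m > K implies 6/m^2 < ε.

K = (6/ε)^{1/2}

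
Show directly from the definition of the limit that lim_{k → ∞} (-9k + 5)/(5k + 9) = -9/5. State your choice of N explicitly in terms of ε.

Fix ε > 0. For k ≥ 1, |(-9k + 5)/(5k + 9) + 9/5| = |106|/(5(5k + 9)) = 106/(5(5k + 9)).
Since 5k + 9 ≥ 5k for k ≥ 1, this is ≤ 106/(5·5k) = (106/25)/k.
So |(-9k + 5)/(5k + 9) + 9/5| < ε whenever k > (106/25)/ε.
Take N = (106/25)/ε. If k > N then |(-9k + 5)/(5k + 9) + 9/5| ≤ (106/25)/k < ε.

N = (106/25)/ε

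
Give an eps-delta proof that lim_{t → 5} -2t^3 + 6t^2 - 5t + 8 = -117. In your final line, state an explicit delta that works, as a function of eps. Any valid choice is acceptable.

Fix eps > 0. We want delta > 0 such that 0 < |t − 5| < delta implies |(-2t^3 + 6t^2 - 5t + 8) + 117| < eps.
(-2t^3 + 6t^2 - 5t + 8) + 117 = -2t^3 + 6t^2 - 5t + 125 = (t − 5)(-2t^2 - 4t - 25).
So |(-2t^3 + 6t^2 - 5t + 8) + 117| = |t − 5|·|-2t^2 - 4t - 25|.
Require delta ≤ 1. Then |t − 5| < 1 gives |t| < 6, and by the triangle inequality |-2t^2 - 4t - 25| ≤ 2·6^2 + 4·6 + 25 = 121.
Hence |(-2t^3 + 6t^2 - 5t + 8) + 117| ≤ 121|t − 5| < eps provided |t − 5| < eps/121.
Choosing delta = min(1, eps/121) ensures both conditions, hence |(-2t^3 + 6t^2 - 5t + 8) + 117| < eps.

delta = min(1, eps/121)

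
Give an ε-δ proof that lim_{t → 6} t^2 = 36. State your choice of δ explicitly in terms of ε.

δ = min(2, ε/14)

Fix ε > 0. We seek δ > 0 with 0 < |t − 6| < δ ⇒ |t^2 − 36| < ε.
Factor: t^2 − 36 = (t − 6)(t + 6), so |t^2 − 36| = |t − 6|·|t + 6|.
Impose δ ≤ 2 so that |t| < 8; then |t + 6| ≤ 14.
Hence |t^2 − 36| ≤ 14|t − 6|, which is < ε once |t − 6| < ε/14.
Take δ = min(2, ε/14). If 0 < |t − 6| < δ then both bounds hold and |t^2 − 36| ≤ 14|t − 6| < 14·(ε/14) = ε.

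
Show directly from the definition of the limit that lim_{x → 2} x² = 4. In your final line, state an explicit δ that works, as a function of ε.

δ = min(1, ε/5)

Suppose ε > 0. We seek δ > 0 with 0 < |x − 2| < δ ⇒ |x² − 4| < ε.
Factor: x² − 4 = (x − 2)(x + 2), so |x² − 4| = |x − 2|·|x + 2|.
Restrict δ ≤ 1. Then |x − 2| < 1 gives |x| < 3, so by the triangle inequality |x + 2| ≤ 3 + 2 = 5.
Hence |x² − 4| ≤ 5|x − 2|, which is < ε once |x − 2| < ε/5.
Take δ = min(1, ε/5). If 0 < |x − 2| < δ then both bounds hold and |x² − 4| ≤ 5|x − 2| < 5·(ε/5) = ε.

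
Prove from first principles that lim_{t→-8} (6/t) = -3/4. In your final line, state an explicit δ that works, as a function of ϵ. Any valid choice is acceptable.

δ = min(4, (16/3)ϵ)

Fix ϵ > 0. We seek δ > 0 such that 0 < |t + 8| < δ implies |6/t + 3/4| < ϵ.
|6/t + 3/4| = 6·|-8 − t|/(8·|t|) = 6|t + 8|/(8|t|).
Restrict δ ≤ 4. Then |t + 8| < 4 gives |t| > 4, so 8|t| > 32.
Then |6/t + 3/4| < 6|t + 8|/32, which is < ϵ when |t + 8| < (16/3)ϵ.
Take δ = min(4, (16/3)ϵ). Then 0 < |t + 8| < δ gives both |t + 8| < 4 and |t + 8| < (16/3)ϵ, so |6/t + 3/4| < ϵ.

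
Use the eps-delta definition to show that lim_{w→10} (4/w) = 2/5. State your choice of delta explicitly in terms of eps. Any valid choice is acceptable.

Suppose eps > 0. We seek delta > 0 such that 0 < |w − 10| < delta implies |4/w − (2/5)| < eps.
|4/w − (2/5)| = 4·|10 − w|/(10·|w|) = 4|w − 10|/(10|w|).
Require delta ≤ 5 so that |w| > 10 − 5 = 5, hence 10|w| > 50.
Then |4/w − (2/5)| < 4|w − 10|/50, which is < eps when |w − 10| < (25/2)eps.
Take delta = min(5, (25/2)eps). Then 0 < |w − 10| < delta gives both |w − 10| < 5 and |w − 10| < (25/2)eps, so |4/w − (2/5)| < eps.

delta = min(5, (25/2)eps)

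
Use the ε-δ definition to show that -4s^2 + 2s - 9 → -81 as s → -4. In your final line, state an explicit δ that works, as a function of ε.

δ = min(1, ε/38)

Let ε > 0 be given. We want δ > 0 such that 0 < |s + 4| < δ implies |(-4s^2 + 2s - 9) + 81| < ε.
(-4s^2 + 2s - 9) + 81 = -4s^2 + 2s + 72 = (s + 4)(-4s + 18).
So |(-4s^2 + 2s - 9) + 81| = |s + 4|·|-4s + 18|.
Require δ ≤ 1. Then |s + 4| < 1 gives |s| < 5, and by the triangle inequality |-4s + 18| ≤ 4·5 + 18 = 38.
Hence |(-4s^2 + 2s - 9) + 81| ≤ 38|s + 4| < ε provided |s + 4| < ε/38.
Take δ = min(1, ε/38). Then 0 < |s + 4| < δ gives both |s + 4| < 1 and |s + 4| < ε/38, so |(-4s^2 + 2s - 9) + 81| < ε.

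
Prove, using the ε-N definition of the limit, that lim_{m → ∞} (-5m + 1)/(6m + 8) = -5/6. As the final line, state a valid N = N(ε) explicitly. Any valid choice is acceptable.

N = (23/18)/ε

Let ε > 0. For m ≥ 1, |(-5m + 1)/(6m + 8) + 5/6| = |46|/(6(6m + 8)) = 46/(6(6m + 8)).
Since 6m + 8 ≥ 6m for m ≥ 1, this is ≤ 46/(6·6m) = (23/18)/m.
So |(-5m + 1)/(6m + 8) + 5/6| < ε whenever m > (23/18)/ε.
Take N = (23/18)/ε. If m > N then |(-5m + 1)/(6m + 8) + 5/6| ≤ (23/18)/m < ε.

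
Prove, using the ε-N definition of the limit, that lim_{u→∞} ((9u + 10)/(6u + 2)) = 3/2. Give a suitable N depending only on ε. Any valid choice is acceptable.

Let ε > 0 be given. We seek N > 0 such that u > N implies |(9u + 10)/(6u + 2) − (3/2)| < ε.
(9u + 10)/(6u + 2) − (3/2) = (6(9u + 10) − 9(6u + 2)) / (6(6u + 2)) = 42/(6(6u + 2)).
For u > 0 we have 6u + 2 > 6u, so |(9u + 10)/(6u + 2) − (3/2)| = 42/(6(6u + 2)) < 42/(6·6u) = (7/6)/u.
Thus |(9u + 10)/(6u + 2) − (3/2)| < ε whenever u > (7/6)/ε.
Take N = (7/6)/ε. If u > N then |(9u + 10)/(6u + 2) − (3/2)| < (7/6)/u < ε.

N = (7/6)/ε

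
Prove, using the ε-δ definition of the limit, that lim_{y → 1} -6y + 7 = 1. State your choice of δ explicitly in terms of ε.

Let ε > 0 be given. We need δ > 0 so that 0 < |y − 1| < δ implies |(-6y + 7) − 1| < ε.
Since (-6y + 7) − 1 = -6(y − 1), we have |(-6y + 7) − 1| = 6|y − 1|.
So 6|y − 1| < ε exactly when |y − 1| < ε/6.
Take δ = ε/6. If 0 < |y − 1| < δ then |(-6y + 7) − 1| = 6|y − 1| < 6·(ε/6) = ε.

δ = ε/6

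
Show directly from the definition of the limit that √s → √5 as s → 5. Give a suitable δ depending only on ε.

Let ε > 0 be given. We want δ > 0 such that 0 < |s − 5| < δ implies |√s − √5| < ε.
Multiplying by the conjugate, |√s − √5| = |s − 5|/(√s + √5).
Restrict δ ≤ 5 so that |s − 5| < 5 forces s > 0, and then √s + √5 > √5.
Hence |√s − √5| < |s − 5|/√5, which is < ε once |s − 5| < √5·ε.
Take δ = min(5, √5·ε). If 0 < |s − 5| < δ then s > 0 and |√s − √5| < |s − 5|/√5 < ε.

δ = min(5, √5·ε)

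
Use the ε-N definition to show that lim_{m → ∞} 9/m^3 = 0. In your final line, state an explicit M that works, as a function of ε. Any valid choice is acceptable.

M = (9/ε)^{1/3}

Let ε > 0. For m ≥ 1, |9/m^3 − 0| = 9/m^3.
9/m^3 < ε ⇔ m^3 > 9/ε ⇔ m > (9/ε)^{1/3}.
Take M = (9/ε)^{1/3}. Then m > M implies 9/m^3 < ε.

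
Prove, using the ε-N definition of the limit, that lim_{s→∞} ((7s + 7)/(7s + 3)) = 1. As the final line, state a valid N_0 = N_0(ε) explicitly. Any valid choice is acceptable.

Let ε > 0. We seek N_0 > 0 such that s > N_0 implies |(7s + 7)/(7s + 3) − 1| < ε.
(7s + 7)/(7s + 3) − 1 = (7(7s + 7) − 7(7s + 3)) / (7(7s + 3)) = 28/(7(7s + 3)).
For s > 0 we have 7s + 3 > 7s, so |(7s + 7)/(7s + 3) − 1| = 28/(7(7s + 3)) < 28/(7·7s) = (4/7)/s.
Thus |(7s + 7)/(7s + 3) − 1| < ε whenever s > (4/7)/ε.
Take N_0 = (4/7)/ε. If s > N_0 then |(7s + 7)/(7s + 3) − 1| < (4/7)/s < ε.

N_0 = (4/7)/ε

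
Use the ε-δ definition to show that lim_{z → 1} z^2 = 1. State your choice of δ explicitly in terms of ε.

δ = min(2, ε/4)

Let ε > 0. We seek δ > 0 with 0 < |z − 1| < δ ⇒ |z^2 − 1| < ε.
Factor: z^2 − 1 = (z − 1)(z + 1), so |z^2 − 1| = |z − 1|·|z + 1|.
Impose δ ≤ 2 so that |z| < 3; then |z + 1| ≤ 4.
Hence |z^2 − 1| ≤ 4|z − 1|, which is < ε once |z − 1| < ε/4.
Take δ = min(2, ε/4). If 0 < |z − 1| < δ then both bounds hold and |z^2 − 1| ≤ 4|z − 1| < 4·(ε/4) = ε.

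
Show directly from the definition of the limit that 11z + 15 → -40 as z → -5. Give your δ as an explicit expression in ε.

Let ε > 0 be given. We need δ > 0 so that 0 < |z + 5| < δ implies |(11z + 15) + 40| < ε.
|(11z + 15) + 40| = |11z + 55| = 11|z + 5|.
So 11|z + 5| < ε exactly when |z + 5| < ε/11.
Choosing δ = ε/11 gives |(11z + 15) + 40| = 11|z + 5| < ε whenever |z + 5| < δ.

δ = ε/11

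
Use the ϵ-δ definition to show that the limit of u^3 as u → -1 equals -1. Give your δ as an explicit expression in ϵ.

Suppose ϵ > 0. We seek δ > 0 with 0 < |u + 1| < δ ⇒ |u^3 + 1| < ϵ.
Factor: u^3 + 1 = (u + 1)(u^2 - u + 1), so |u^3 + 1| = |u + 1|·|u^2 - u + 1|.
Impose δ ≤ 1 so that |u| < 2; then |u^2 - u + 1| ≤ 7.
Hence |u^3 + 1| ≤ 7|u + 1|, which is < ϵ once |u + 1| < ϵ/7.
Take δ = min(1, ϵ/7). If 0 < |u + 1| < δ then both bounds hold and |u^3 + 1| ≤ 7|u + 1| < 7·(ϵ/7) = ϵ.

δ = min(1, ϵ/7)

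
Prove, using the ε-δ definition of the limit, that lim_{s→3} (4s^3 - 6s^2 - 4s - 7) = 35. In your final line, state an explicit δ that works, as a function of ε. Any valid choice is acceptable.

δ = min(2, ε/144)

Fix ε > 0. We want δ > 0 such that 0 < |s − 3| < δ implies |(4s^3 - 6s^2 - 4s - 7) − 35| < ε.
(4s^3 - 6s^2 - 4s - 7) − 35 = 4s^3 - 6s^2 - 4s - 42 = (s − 3)(4s^2 + 6s + 14).
So |(4s^3 - 6s^2 - 4s - 7) − 35| = |s − 3|·|4s^2 + 6s + 14|.
Require δ ≤ 2. Then |s − 3| < 2 gives |s| < 5, and by the triangle inequality |4s^2 + 6s + 14| ≤ 4·5^2 + 6·5 + 14 = 144.
Hence |(4s^3 - 6s^2 - 4s - 7) − 35| ≤ 144|s − 3| < ε provided |s − 3| < ε/144.
Take δ = min(2, ε/144). Then 0 < |s − 3| < δ gives both |s − 3| < 2 and |s − 3| < ε/144, so |(4s^3 - 6s^2 - 4s - 7) − 35| < ε.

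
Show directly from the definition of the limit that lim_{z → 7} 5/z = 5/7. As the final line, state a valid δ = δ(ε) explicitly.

δ = min(7/2, (49/10)ε)

Suppose ε > 0. We seek δ > 0 such that 0 < |z − 7| < δ implies |5/z − (5/7)| < ε.
|5/z − (5/7)| = 5·|7 − z|/(7·|z|) = 5|z − 7|/(7|z|).
Restrict δ ≤ 7/2. Then |z − 7| < 7/2 gives |z| > 7/2, so 7|z| > 49/2.
Then |5/z − (5/7)| < 5|z − 7|/(49/2), which is < ε when |z − 7| < (49/10)ε.
Take δ = min(7/2, (49/10)ε). Then 0 < |z − 7| < δ gives both |z − 7| < 7/2 and |z − 7| < (49/10)ε, so |5/z − (5/7)| < ε.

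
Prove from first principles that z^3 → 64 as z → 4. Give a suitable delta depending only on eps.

delta = min(2, eps/76)

Let eps > 0. We seek delta > 0 with 0 < |z − 4| < delta ⇒ |z^3 − 64| < eps.
Factor: z^3 − 64 = (z − 4)(z^2 + 4z + 16), so |z^3 − 64| = |z − 4|·|z^2 + 4z + 16|.
Restrict delta ≤ 2. Then |z − 4| < 2 gives |z| < 6, so by the triangle inequality |z^2 + 4z + 16| ≤ 6^2 + 4·6 + 16 = 76.
Hence |z^3 − 64| ≤ 76|z − 4|, which is < eps once |z − 4| < eps/76.
Take delta = min(2, eps/76). If 0 < |z − 4| < delta then both bounds hold and |z^3 − 64| ≤ 76|z − 4| < 76·(eps/76) = eps.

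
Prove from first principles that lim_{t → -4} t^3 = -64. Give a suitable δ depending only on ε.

Fix ε > 0. We seek δ > 0 with 0 < |t + 4| < δ ⇒ |t^3 + 64| < ε.
Factor: t^3 + 64 = (t + 4)(t^2 - 4t + 16), so |t^3 + 64| = |t + 4|·|t^2 - 4t + 16|.
Impose δ ≤ 1 so that |t| < 5; then |t^2 - 4t + 16| ≤ 61.
Hence |t^3 + 64| ≤ 61|t + 4|, which is < ε once |t + 4| < ε/61.
Take δ = min(1, ε/61). If 0 < |t + 4| < δ then both bounds hold and |t^3 + 64| ≤ 61|t + 4| < 61·(ε/61) = ε.

δ = min(1, ε/61)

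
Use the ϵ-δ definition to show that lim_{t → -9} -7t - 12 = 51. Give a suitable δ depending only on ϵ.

Let ϵ > 0 be given. We need δ > 0 so that 0 < |t + 9| < δ implies |(-7t - 12) − 51| < ϵ.
Since (-7t - 12) − 51 = -7(t + 9), we have |(-7t - 12) − 51| = 7|t + 9|.
So 7|t + 9| < ϵ exactly when |t + 9| < ϵ/7.
Take δ = ϵ/7. If 0 < |t + 9| < δ then |(-7t - 12) − 51| = 7|t + 9| < 7·(ϵ/7) = ϵ.

δ = ϵ/7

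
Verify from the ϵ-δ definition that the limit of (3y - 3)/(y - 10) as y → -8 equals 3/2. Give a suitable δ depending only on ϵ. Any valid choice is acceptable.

δ = min(9, 6ϵ)

Suppose ϵ > 0. We want δ > 0 with 0 < |y + 8| < δ ⇒ |(3y - 3)/(y - 10) − (3/2)| < ϵ.
Combining over a common denominator, (3y - 3)/(y - 10) − (3/2) = [(3y - 3)·(-18) − (-27)·(y - 10)] / [(-18)·(y - 10)] = -27(y + 8) / ((-18)(y - 10)).
So |(3y - 3)/(y - 10) − (3/2)| = 27|y + 8| / (18·|y − 10|).
Require δ ≤ 9, so |y − 10| ≥ |-18| − |y + 8| > 18 − 9 = 9.
Hence |(3y - 3)/(y - 10) − (3/2)| < 27|y + 8|/(18·9) = (1/6)|y + 8|, which is < ϵ once |y + 8| < 6ϵ.
Take δ = min(9, 6ϵ). Then 0 < |y + 8| < δ forces both bounds, so |(3y - 3)/(y - 10) − (3/2)| < ϵ.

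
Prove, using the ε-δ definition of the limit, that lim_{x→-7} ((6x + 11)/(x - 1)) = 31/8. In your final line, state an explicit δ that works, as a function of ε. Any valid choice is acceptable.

δ = min(4, (32/17)ε)

Let ε > 0 be given. We want δ > 0 with 0 < |x + 7| < δ ⇒ |(6x + 11)/(x - 1) − (31/8)| < ε.
Combining over a common denominator, (6x + 11)/(x - 1) − (31/8) = [(6x + 11)·(-8) − (-31)·(x - 1)] / [(-8)·(x - 1)] = -17(x + 7) / ((-8)(x - 1)).
So |(6x + 11)/(x - 1) − (31/8)| = 17|x + 7| / (8·|x − 1|).
Require δ ≤ 4, so |x − 1| ≥ |-8| − |x + 7| > 8 − 4 = 4.
Hence |(6x + 11)/(x - 1) − (31/8)| < 17|x + 7|/(8·4) = (17/32)|x + 7|, which is < ε once |x + 7| < (32/17)ε.
Take δ = min(4, (32/17)ε). Then 0 < |x + 7| < δ forces both bounds, so |(6x + 11)/(x - 1) − (31/8)| < ε.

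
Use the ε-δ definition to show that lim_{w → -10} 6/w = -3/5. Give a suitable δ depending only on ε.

δ = min(5, (25/3)ε)

Let ε > 0. We seek δ > 0 such that 0 < |w + 10| < δ implies |6/w + 3/5| < ε.
|6/w + 3/5| = 6·|-10 − w|/(10·|w|) = 6|w + 10|/(10|w|).
Require δ ≤ 5 so that |w| > 10 − 5 = 5, hence 10|w| > 50.
Then |6/w + 3/5| < 6|w + 10|/50, which is < ε when |w + 10| < (25/3)ε.
Take δ = min(5, (25/3)ε). Then 0 < |w + 10| < δ gives both |w + 10| < 5 and |w + 10| < (25/3)ε, so |6/w + 3/5| < ε.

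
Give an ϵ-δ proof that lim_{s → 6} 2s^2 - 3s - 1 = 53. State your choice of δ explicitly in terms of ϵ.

Let ϵ > 0 be given. We want δ > 0 such that 0 < |s − 6| < δ implies |(2s^2 - 3s - 1) − 53| < ϵ.
(2s^2 - 3s - 1) − 53 = 2s^2 - 3s - 54 = (s − 6)(2s + 9).
So |(2s^2 - 3s - 1) − 53| = |s − 6|·|2s + 9|.
Assume first that |s − 6| < 1, so |s| < 7. Then |2s + 9| ≤ 2·7 + 9 = 23.
Hence |(2s^2 - 3s - 1) − 53| ≤ 23|s − 6| < ϵ provided |s − 6| < ϵ/23.
Take δ = min(1, ϵ/23). Then 0 < |s − 6| < δ gives both |s − 6| < 1 and |s − 6| < ϵ/23, so |(2s^2 - 3s - 1) − 53| < ϵ.

δ = min(1, ϵ/23)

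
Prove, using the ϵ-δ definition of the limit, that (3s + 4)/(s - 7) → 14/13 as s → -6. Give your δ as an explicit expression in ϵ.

Let ϵ > 0. We want δ > 0 with 0 < |s + 6| < δ ⇒ |(3s + 4)/(s - 7) − (14/13)| < ϵ.
Combining over a common denominator, (3s + 4)/(s - 7) − (14/13) = [(3s + 4)·(-13) − (-14)·(s - 7)] / [(-13)·(s - 7)] = -25(s + 6) / ((-13)(s - 7)).
So |(3s + 4)/(s - 7) − (14/13)| = 25|s + 6| / (13·|s − 7|).
Require δ ≤ 13/2, so |s − 7| ≥ |-13| − |s + 6| > 13 − 13/2 = 13/2.
Hence |(3s + 4)/(s - 7) − (14/13)| < 25|s + 6|/(13·(13/2)) = (50/169)|s + 6|, which is < ϵ once |s + 6| < (169/50)ϵ.
Take δ = min(13/2, (169/50)ϵ). Then 0 < |s + 6| < δ forces both bounds, so |(3s + 4)/(s - 7) − (14/13)| < ϵ.

δ = min(13/2, (169/50)ϵ)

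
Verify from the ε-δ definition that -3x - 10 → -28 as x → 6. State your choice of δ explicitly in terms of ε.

δ = ε/3

Let ε > 0 be given. We need δ > 0 so that 0 < |x − 6| < δ implies |(-3x - 10) + 28| < ε.
Since (-3x - 10) + 28 = -3(x − 6), we have |(-3x - 10) + 28| = 3|x − 6|.
So 3|x − 6| < ε exactly when |x − 6| < ε/3.
Take δ = ε/3. If 0 < |x − 6| < δ then |(-3x - 10) + 28| = 3|x − 6| < 3·(ε/3) = ε.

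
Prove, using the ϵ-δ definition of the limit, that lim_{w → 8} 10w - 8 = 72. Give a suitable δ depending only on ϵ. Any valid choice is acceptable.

Suppose ϵ > 0. We need δ > 0 so that 0 < |w − 8| < δ implies |(10w - 8) − 72| < ϵ.
Since (10w - 8) − 72 = 10(w − 8), we have |(10w - 8) − 72| = 10|w − 8|.
So 10|w − 8| < ϵ exactly when |w − 8| < ϵ/10.
Choosing δ = ϵ/10 gives |(10w - 8) − 72| = 10|w − 8| < ϵ whenever |w − 8| < δ.

δ = ϵ/10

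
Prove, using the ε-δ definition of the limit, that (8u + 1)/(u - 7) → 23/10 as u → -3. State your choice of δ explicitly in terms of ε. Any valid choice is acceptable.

δ = min(5, (50/57)ε)

Suppose ε > 0. We want δ > 0 with 0 < |u + 3| < δ ⇒ |(8u + 1)/(u - 7) − (23/10)| < ε.
Combining over a common denominator, (8u + 1)/(u - 7) − (23/10) = [(8u + 1)·(-10) − (-23)·(u - 7)] / [(-10)·(u - 7)] = -57(u + 3) / ((-10)(u - 7)).
So |(8u + 1)/(u - 7) − (23/10)| = 57|u + 3| / (10·|u − 7|).
Require δ ≤ 5, so |u − 7| ≥ |-10| − |u + 3| > 10 − 5 = 5.
Hence |(8u + 1)/(u - 7) − (23/10)| < 57|u + 3|/(10·5) = (57/50)|u + 3|, which is < ε once |u + 3| < (50/57)ε.
Take δ = min(5, (50/57)ε). Then 0 < |u + 3| < δ forces both bounds, so |(8u + 1)/(u - 7) − (23/10)| < ε.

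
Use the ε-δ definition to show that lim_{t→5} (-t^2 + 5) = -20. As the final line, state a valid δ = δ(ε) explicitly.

Let ε > 0 be given. We want δ > 0 such that 0 < |t − 5| < δ implies |(-t^2 + 5) + 20| < ε.
(-t^2 + 5) + 20 = -t^2 + 25 = (t − 5)(-t - 5).
So |(-t^2 + 5) + 20| = |t − 5|·|-t - 5|.
Assume first that |t − 5| < 1, so |t| < 6. Then |-t - 5| ≤ 6 + 5 = 11.
Hence |(-t^2 + 5) + 20| ≤ 11|t − 5| < ε provided |t − 5| < ε/11.
Choosing δ = min(1, ε/11) ensures both conditions, hence |(-t^2 + 5) + 20| < ε.

δ = min(1, ε/11)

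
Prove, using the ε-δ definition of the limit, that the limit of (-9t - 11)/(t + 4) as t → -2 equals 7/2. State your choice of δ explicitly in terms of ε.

δ = min(1, (2/25)ε)

Fix ε > 0. We want δ > 0 with 0 < |t + 2| < δ ⇒ |(-9t - 11)/(t + 4) − (7/2)| < ε.
Combining over a common denominator, (-9t - 11)/(t + 4) − (7/2) = [(-9t - 11)·2 − 7·(t + 4)] / [2·(t + 4)] = -25(t + 2) / (2(t + 4)).
So |(-9t - 11)/(t + 4) − (7/2)| = 25|t + 2| / (2·|t + 4|).
Restrict δ ≤ 1. Then |t + 2| < 1 gives |t + 4| = |(t + 2) + 2| ≥ 2 − 1 = 1.
Hence |(-9t - 11)/(t + 4) − (7/2)| < 25|t + 2|/(2·1) = (25/2)|t + 2|, which is < ε once |t + 2| < (2/25)ε.
Take δ = min(1, (2/25)ε). Then 0 < |t + 2| < δ forces both bounds, so |(-9t - 11)/(t + 4) − (7/2)| < ε.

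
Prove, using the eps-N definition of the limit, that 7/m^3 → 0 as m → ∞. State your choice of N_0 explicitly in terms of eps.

N_0 = (7/eps)^{1/3}

Let eps > 0. For m ≥ 1, |7/m^3 − 0| = 7/m^3.
7/m^3 < eps ⇔ m^3 > 7/eps ⇔ m > (7/eps)^{1/3}.
Take N_0 = (7/eps)^{1/3}. Then m > N_0 implies 7/m^3 < eps.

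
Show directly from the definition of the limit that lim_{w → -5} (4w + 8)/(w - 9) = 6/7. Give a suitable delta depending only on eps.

Fix eps > 0. We want delta > 0 with 0 < |w + 5| < delta ⇒ |(4w + 8)/(w - 9) − (6/7)| < eps.
Combining over a common denominator, (4w + 8)/(w - 9) − (6/7) = [(4w + 8)·(-14) − (-12)·(w - 9)] / [(-14)·(w - 9)] = -44(w + 5) / ((-14)(w - 9)).
So |(4w + 8)/(w - 9) − (6/7)| = 44|w + 5| / (14·|w − 9|).
Restrict delta ≤ 7. Then |w + 5| < 7 gives |w − 9| = |(w + 5) + (-14)| ≥ 14 − 7 = 7.
Hence |(4w + 8)/(w - 9) − (6/7)| < 44|w + 5|/(14·7) = (22/49)|w + 5|, which is < eps once |w + 5| < (49/22)eps.
Take delta = min(7, (49/22)eps). Then 0 < |w + 5| < delta forces both bounds, so |(4w + 8)/(w - 9) − (6/7)| < eps.

delta = min(7, (49/22)eps)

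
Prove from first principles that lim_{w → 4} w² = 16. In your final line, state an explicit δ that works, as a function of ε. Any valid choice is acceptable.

δ = min(2, ε/10)

Let ε > 0. We seek δ > 0 with 0 < |w − 4| < δ ⇒ |w² − 16| < ε.
Factor: w² − 16 = (w − 4)(w + 4), so |w² − 16| = |w − 4|·|w + 4|.
Impose δ ≤ 2 so that |w| < 6; then |w + 4| ≤ 10.
Hence |w² − 16| ≤ 10|w − 4|, which is < ε once |w − 4| < ε/10.
Take δ = min(2, ε/10). If 0 < |w − 4| < δ then both bounds hold and |w² − 16| ≤ 10|w − 4| < 10·(ε/10) = ε.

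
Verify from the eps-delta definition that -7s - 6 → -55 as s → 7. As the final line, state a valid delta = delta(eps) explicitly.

Suppose eps > 0. We need delta > 0 so that 0 < |s − 7| < delta implies |(-7s - 6) + 55| < eps.
|(-7s - 6) + 55| = |-7s + 49| = 7|s − 7|.
Thus it suffices that |s − 7| < eps/7.
Take delta = eps/7. If 0 < |s − 7| < delta then |(-7s - 6) + 55| = 7|s − 7| < 7·(eps/7) = eps.

delta = eps/7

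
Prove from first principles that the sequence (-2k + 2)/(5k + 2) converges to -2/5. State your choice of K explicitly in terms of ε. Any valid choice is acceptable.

Fix ε > 0. For k ≥ 1, |(-2k + 2)/(5k + 2) + 2/5| = |14|/(5(5k + 2)) = 14/(5(5k + 2)).
Since 5k + 2 ≥ 5k for k ≥ 1, this is ≤ 14/(5·5k) = (14/25)/k.
So |(-2k + 2)/(5k + 2) + 2/5| < ε whenever k > (14/25)/ε.
Take K = (14/25)/ε. If k > K then |(-2k + 2)/(5k + 2) + 2/5| ≤ (14/25)/k < ε.

K = (14/25)/ε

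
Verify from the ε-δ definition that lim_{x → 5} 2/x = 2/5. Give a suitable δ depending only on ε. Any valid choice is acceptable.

δ = min(5/2, (25/4)ε)

Fix ε > 0. We seek δ > 0 such that 0 < |x − 5| < δ implies |2/x − (2/5)| < ε.
|2/x − (2/5)| = 2·|5 − x|/(5·|x|) = 2|x − 5|/(5|x|).
Require δ ≤ 5/2 so that |x| > 5 − 5/2 = 5/2, hence 5|x| > 25/2.
Then |2/x − (2/5)| < 2|x − 5|/(25/2), which is < ε when |x − 5| < (25/4)ε.
Take δ = min(5/2, (25/4)ε). Then 0 < |x − 5| < δ gives both |x − 5| < 5/2 and |x − 5| < (25/4)ε, so |2/x − (2/5)| < ε.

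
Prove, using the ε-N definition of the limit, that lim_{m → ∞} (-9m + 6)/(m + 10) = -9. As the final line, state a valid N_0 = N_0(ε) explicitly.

N_0 = 96/ε

Fix ε > 0. For m ≥ 1, |(-9m + 6)/(m + 10) + 9| = |96|/((m + 10)) = 96/((m + 10)).
Since m + 10 ≥ m for m ≥ 1, this is ≤ 96/(m) = 96/m.
So |(-9m + 6)/(m + 10) + 9| < ε whenever m > 96/ε.
Take N_0 = 96/ε. If m > N_0 then |(-9m + 6)/(m + 10) + 9| ≤ 96/m < ε.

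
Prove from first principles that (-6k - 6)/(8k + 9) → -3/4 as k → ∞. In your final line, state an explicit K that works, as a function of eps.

Let eps > 0. For k ≥ 1, |(-6k - 6)/(8k + 9) + 3/4| = |6|/(8(8k + 9)) = 6/(8(8k + 9)).
Since 8k + 9 ≥ 8k for k ≥ 1, this is ≤ 6/(8·8k) = (3/32)/k.
So |(-6k - 6)/(8k + 9) + 3/4| < eps whenever k > (3/32)/eps.
Take K = (3/32)/eps. If k > K then |(-6k - 6)/(8k + 9) + 3/4| ≤ (3/32)/k < eps.

K = (3/32)/eps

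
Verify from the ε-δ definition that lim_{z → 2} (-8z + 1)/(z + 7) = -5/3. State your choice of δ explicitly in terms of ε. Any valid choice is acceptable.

δ = min(9/2, (27/38)ε)

Suppose ε > 0. We want δ > 0 with 0 < |z − 2| < δ ⇒ |(-8z + 1)/(z + 7) + 5/3| < ε.
Combining over a common denominator, (-8z + 1)/(z + 7) + 5/3 = [(-8z + 1)·9 − (-15)·(z + 7)] / [9·(z + 7)] = -57(z − 2) / (9(z + 7)).
So |(-8z + 1)/(z + 7) + 5/3| = 57|z − 2| / (9·|z + 7|).
Restrict δ ≤ 9/2. Then |z − 2| < 9/2 gives |z + 7| = |(z − 2) + 9| ≥ 9 − 9/2 = 9/2.
Hence |(-8z + 1)/(z + 7) + 5/3| < 57|z − 2|/(9·(9/2)) = (38/27)|z − 2|, which is < ε once |z − 2| < (27/38)ε.
Take δ = min(9/2, (27/38)ε). Then 0 < |z − 2| < δ forces both bounds, so |(-8z + 1)/(z + 7) + 5/3| < ε.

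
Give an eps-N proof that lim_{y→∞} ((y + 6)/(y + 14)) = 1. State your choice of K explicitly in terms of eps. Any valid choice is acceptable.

Suppose eps > 0. We seek K > 0 such that y > K implies |(y + 6)/(y + 14) − 1| < eps.
(y + 6)/(y + 14) − 1 = ((y + 6) − (y + 14)) / ((y + 14)) = -8/((y + 14)).
For y > 0 we have y + 14 > y, so |(y + 6)/(y + 14) − 1| = 8/((y + 14)) < 8/(y) = 8/y.
Thus |(y + 6)/(y + 14) − 1| < eps whenever y > 8/eps.
Take K = 8/eps. If y > K then |(y + 6)/(y + 14) − 1| < 8/y < eps.

K = 8/eps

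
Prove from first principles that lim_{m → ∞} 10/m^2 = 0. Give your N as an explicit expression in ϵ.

N = (10/ϵ)^{1/2}

Fix ϵ > 0. For m ≥ 1, |10/m^2 − 0| = 10/m^2.
10/m^2 < ϵ ⇔ m^2 > 10/ϵ ⇔ m > (10/ϵ)^{1/2}.
Take N = (10/ϵ)^{1/2}. Then m > N implies 10/m^2 < ϵ.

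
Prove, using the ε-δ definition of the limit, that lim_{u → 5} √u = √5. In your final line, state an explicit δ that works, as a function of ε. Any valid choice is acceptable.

Fix ε > 0. We want δ > 0 such that 0 < |u − 5| < δ implies |√u − √5| < ε.
Multiplying by the conjugate, |√u − √5| = |u − 5|/(√u + √5).
Restrict δ ≤ 5 so that |u − 5| < 5 forces u > 0, and then √u + √5 > √5.
Hence |√u − √5| < |u − 5|/√5, which is < ε once |u − 5| < √5·ε.
Take δ = min(5, √5·ε). If 0 < |u − 5| < δ then u > 0 and |√u − √5| < |u − 5|/√5 < ε.

δ = min(5, √5·ε)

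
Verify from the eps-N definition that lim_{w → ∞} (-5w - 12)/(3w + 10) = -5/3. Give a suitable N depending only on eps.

Let eps > 0 be given. We seek N > 0 such that w > N implies |(-5w - 12)/(3w + 10) + 5/3| < eps.
(-5w - 12)/(3w + 10) + 5/3 = (3(-5w - 12) − (-5)(3w + 10)) / (3(3w + 10)) = 14/(3(3w + 10)).
For w > 0 we have 3w + 10 > 3w, so |(-5w - 12)/(3w + 10) + 5/3| = 14/(3(3w + 10)) < 14/(3·3w) = (14/9)/w.
Thus |(-5w - 12)/(3w + 10) + 5/3| < eps whenever w > (14/9)/eps.
Take N = (14/9)/eps. If w > N then |(-5w - 12)/(3w + 10) + 5/3| < (14/9)/w < eps.

N = (14/9)/eps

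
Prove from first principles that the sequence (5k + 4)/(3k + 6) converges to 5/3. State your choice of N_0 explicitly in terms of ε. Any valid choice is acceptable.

N_0 = 2/ε

Fix ε > 0. For k ≥ 1, |(5k + 4)/(3k + 6) − (5/3)| = |-18|/(3(3k + 6)) = 18/(3(3k + 6)).
Since 3k + 6 ≥ 3k for k ≥ 1, this is ≤ 18/(3·3k) = 2/k.
So |(5k + 4)/(3k + 6) − (5/3)| < ε whenever k > 2/ε.
Take N_0 = 2/ε. If k > N_0 then |(5k + 4)/(3k + 6) − (5/3)| ≤ 2/k < ε.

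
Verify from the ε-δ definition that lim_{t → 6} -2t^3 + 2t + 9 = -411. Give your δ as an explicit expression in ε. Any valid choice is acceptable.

Suppose ε > 0. We want δ > 0 such that 0 < |t − 6| < δ implies |(-2t^3 + 2t + 9) + 411| < ε.
(-2t^3 + 2t + 9) + 411 = -2t^3 + 2t + 420 = (t − 6)(-2t^2 - 12t - 70).
So |(-2t^3 + 2t + 9) + 411| = |t − 6|·|-2t^2 - 12t - 70|.
Require δ ≤ 1. Then |t − 6| < 1 gives |t| < 7, and by the triangle inequality |-2t^2 - 12t - 70| ≤ 2·7^2 + 12·7 + 70 = 252.
Hence |(-2t^3 + 2t + 9) + 411| ≤ 252|t − 6| < ε provided |t − 6| < ε/252.
Take δ = min(1, ε/252). Then 0 < |t − 6| < δ gives both |t − 6| < 1 and |t − 6| < ε/252, so |(-2t^3 + 2t + 9) + 411| < ε.

δ = min(1, ε/252)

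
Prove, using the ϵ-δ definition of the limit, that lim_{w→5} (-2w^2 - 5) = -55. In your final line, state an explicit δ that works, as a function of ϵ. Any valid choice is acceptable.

Let ϵ > 0 be given. We want δ > 0 such that 0 < |w − 5| < δ implies |(-2w^2 - 5) + 55| < ϵ.
(-2w^2 - 5) + 55 = -2w^2 + 50 = (w − 5)(-2w - 10).
So |(-2w^2 - 5) + 55| = |w − 5|·|-2w - 10|.
Assume first that |w − 5| < 2, so |w| < 7. Then |-2w - 10| ≤ 2·7 + 10 = 24.
Hence |(-2w^2 - 5) + 55| ≤ 24|w − 5| < ϵ provided |w − 5| < ϵ/24.
Take δ = min(2, ϵ/24). Then 0 < |w − 5| < δ gives both |w − 5| < 2 and |w − 5| < ϵ/24, so |(-2w^2 - 5) + 55| < ϵ.

δ = min(2, ϵ/24)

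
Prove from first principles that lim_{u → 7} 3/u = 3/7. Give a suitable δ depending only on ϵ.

δ = min(7/2, (49/6)ϵ)

Let ϵ > 0 be given. We seek δ > 0 such that 0 < |u − 7| < δ implies |3/u − (3/7)| < ϵ.
|3/u − (3/7)| = 3·|7 − u|/(7·|u|) = 3|u − 7|/(7|u|).
Restrict δ ≤ 7/2. Then |u − 7| < 7/2 gives |u| > 7/2, so 7|u| > 49/2.
Then |3/u − (3/7)| < 3|u − 7|/(49/2), which is < ϵ when |u − 7| < (49/6)ϵ.
Take δ = min(7/2, (49/6)ϵ). Then 0 < |u − 7| < δ gives both |u − 7| < 7/2 and |u − 7| < (49/6)ϵ, so |3/u − (3/7)| < ϵ.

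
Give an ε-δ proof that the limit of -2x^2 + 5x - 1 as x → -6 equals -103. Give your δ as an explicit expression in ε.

δ = min(1, ε/31)

Fix ε > 0. We want δ > 0 such that 0 < |x + 6| < δ implies |(-2x^2 + 5x - 1) + 103| < ε.
(-2x^2 + 5x - 1) + 103 = -2x^2 + 5x + 102 = (x + 6)(-2x + 17).
So |(-2x^2 + 5x - 1) + 103| = |x + 6|·|-2x + 17|.
Require δ ≤ 1. Then |x + 6| < 1 gives |x| < 7, and by the triangle inequality |-2x + 17| ≤ 2·7 + 17 = 31.
Hence |(-2x^2 + 5x - 1) + 103| ≤ 31|x + 6| < ε provided |x + 6| < ε/31.
Choosing δ = min(1, ε/31) ensures both conditions, hence |(-2x^2 + 5x - 1) + 103| < ε.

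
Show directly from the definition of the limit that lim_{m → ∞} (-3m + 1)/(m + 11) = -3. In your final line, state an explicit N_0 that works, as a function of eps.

Let eps > 0 be given. For m ≥ 1, |(-3m + 1)/(m + 11) + 3| = |34|/((m + 11)) = 34/((m + 11)).
Since m + 11 ≥ m for m ≥ 1, this is ≤ 34/(m) = 34/m.
So |(-3m + 1)/(m + 11) + 3| < eps whenever m > 34/eps.
Take N_0 = 34/eps. If m > N_0 then |(-3m + 1)/(m + 11) + 3| ≤ 34/m < eps.

N_0 = 34/eps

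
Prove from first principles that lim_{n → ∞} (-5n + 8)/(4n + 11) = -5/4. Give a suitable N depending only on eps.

Suppose eps > 0. For n ≥ 1, |(-5n + 8)/(4n + 11) + 5/4| = |87|/(4(4n + 11)) = 87/(4(4n + 11)).
Since 4n + 11 ≥ 4n for n ≥ 1, this is ≤ 87/(4·4n) = (87/16)/n.
So |(-5n + 8)/(4n + 11) + 5/4| < eps whenever n > (87/16)/eps.
Take N = (87/16)/eps. If n > N then |(-5n + 8)/(4n + 11) + 5/4| ≤ (87/16)/n < eps.

N = (87/16)/eps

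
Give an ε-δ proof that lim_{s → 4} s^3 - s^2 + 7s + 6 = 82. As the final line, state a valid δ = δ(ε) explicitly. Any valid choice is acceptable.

δ = min(2, ε/73)

Let ε > 0 be given. We want δ > 0 such that 0 < |s − 4| < δ implies |(s^3 - s^2 + 7s + 6) − 82| < ε.
(s^3 - s^2 + 7s + 6) − 82 = s^3 - s^2 + 7s - 76 = (s − 4)(s^2 + 3s + 19).
So |(s^3 - s^2 + 7s + 6) − 82| = |s − 4|·|s^2 + 3s + 19|.
Require δ ≤ 2. Then |s − 4| < 2 gives |s| < 6, and by the triangle inequality |s^2 + 3s + 19| ≤ 6^2 + 3·6 + 19 = 73.
Hence |(s^3 - s^2 + 7s + 6) − 82| ≤ 73|s − 4| < ε provided |s − 4| < ε/73.
Choosing δ = min(2, ε/73) ensures both conditions, hence |(s^3 - s^2 + 7s + 6) − 82| < ε.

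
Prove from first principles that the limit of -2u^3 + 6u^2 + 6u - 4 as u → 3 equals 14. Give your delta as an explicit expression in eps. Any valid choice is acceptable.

delta = min(2, eps/56)

Let eps > 0 be given. We want delta > 0 such that 0 < |u − 3| < delta implies |(-2u^3 + 6u^2 + 6u - 4) − 14| < eps.
(-2u^3 + 6u^2 + 6u - 4) − 14 = -2u^3 + 6u^2 + 6u - 18 = (u − 3)(-2u^2 + 6).
So |(-2u^3 + 6u^2 + 6u - 4) − 14| = |u − 3|·|-2u^2 + 6|.
Require delta ≤ 2. Then |u − 3| < 2 gives |u| < 5, and by the triangle inequality |-2u^2 + 6| ≤ 2·5^2 + 6 = 56.
Hence |(-2u^3 + 6u^2 + 6u - 4) − 14| ≤ 56|u − 3| < eps provided |u − 3| < eps/56.
Choosing delta = min(2, eps/56) ensures both conditions, hence |(-2u^3 + 6u^2 + 6u - 4) − 14| < eps.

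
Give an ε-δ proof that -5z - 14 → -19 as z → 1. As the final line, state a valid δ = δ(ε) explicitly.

δ = ε/5

Fix ε > 0. We need δ > 0 so that 0 < |z − 1| < δ implies |(-5z - 14) + 19| < ε.
Since (-5z - 14) + 19 = -5(z − 1), we have |(-5z - 14) + 19| = 5|z − 1|.
Thus it suffices that |z − 1| < ε/5.
Choosing δ = ε/5 gives |(-5z - 14) + 19| = 5|z − 1| < ε whenever |z − 1| < δ.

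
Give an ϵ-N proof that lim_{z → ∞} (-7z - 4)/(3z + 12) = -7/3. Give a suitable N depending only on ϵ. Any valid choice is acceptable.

N = 8/ϵ

Suppose ϵ > 0. We seek N > 0 such that z > N implies |(-7z - 4)/(3z + 12) + 7/3| < ϵ.
(-7z - 4)/(3z + 12) + 7/3 = (3(-7z - 4) − (-7)(3z + 12)) / (3(3z + 12)) = 72/(3(3z + 12)).
For z > 0 we have 3z + 12 > 3z, so |(-7z - 4)/(3z + 12) + 7/3| = 72/(3(3z + 12)) < 72/(3·3z) = 8/z.
Thus |(-7z - 4)/(3z + 12) + 7/3| < ϵ whenever z > 8/ϵ.
Take N = 8/ϵ. If z > N then |(-7z - 4)/(3z + 12) + 7/3| < 8/z < ϵ.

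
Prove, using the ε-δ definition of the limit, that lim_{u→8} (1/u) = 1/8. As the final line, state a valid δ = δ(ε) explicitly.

Let ε > 0. We seek δ > 0 such that 0 < |u − 8| < δ implies |1/u − (1/8)| < ε.
|1/u − (1/8)| = |8 − u|/(8·|u|) = |u − 8|/(8|u|).
Restrict δ ≤ 4. Then |u − 8| < 4 gives |u| > 4, so 8|u| > 32.
Then |1/u − (1/8)| < |u − 8|/32, which is < ε when |u − 8| < 32ε.
Take δ = min(4, 32ε). Then 0 < |u − 8| < δ gives both |u − 8| < 4 and |u − 8| < 32ε, so |1/u − (1/8)| < ε.

δ = min(4, 32ε)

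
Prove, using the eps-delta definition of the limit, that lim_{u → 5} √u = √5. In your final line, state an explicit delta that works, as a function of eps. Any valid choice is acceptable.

delta = min(5, √5·eps)

Fix eps > 0. We want delta > 0 such that 0 < |u − 5| < delta implies |√u − √5| < eps.
Multiplying by the conjugate, |√u − √5| = |u − 5|/(√u + √5).
Restrict delta ≤ 5 so that |u − 5| < 5 forces u > 0, and then √u + √5 > √5.
Hence |√u − √5| < |u − 5|/√5, which is < eps once |u − 5| < √5·eps.
Take delta = min(5, √5·eps). If 0 < |u − 5| < delta then u > 0 and |√u − √5| < |u − 5|/√5 < eps.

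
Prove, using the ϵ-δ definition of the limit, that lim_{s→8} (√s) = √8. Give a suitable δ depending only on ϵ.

δ = min(8, √8·ϵ)

Suppose ϵ > 0. We want δ > 0 such that 0 < |s − 8| < δ implies |√s − √8| < ϵ.
Rationalise: √s − √8 = (s − 8)/(√s + √8), so |√s − √8| = |s − 8|/(√s + √8).
Restrict δ ≤ 8 so that |s − 8| < 8 forces s > 0, and then √s + √8 > √8.
Hence |√s − √8| < |s − 8|/√8, which is < ϵ once |s − 8| < √8·ϵ.
Take δ = min(8, √8·ϵ). If 0 < |s − 8| < δ then s > 0 and |√s − √8| < |s − 8|/√8 < ϵ.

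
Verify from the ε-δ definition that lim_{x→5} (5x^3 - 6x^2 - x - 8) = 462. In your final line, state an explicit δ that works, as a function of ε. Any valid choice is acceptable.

Fix ε > 0. We want δ > 0 such that 0 < |x − 5| < δ implies |(5x^3 - 6x^2 - x - 8) − 462| < ε.
(5x^3 - 6x^2 - x - 8) − 462 = 5x^3 - 6x^2 - x - 470 = (x − 5)(5x^2 + 19x + 94).
So |(5x^3 - 6x^2 - x - 8) − 462| = |x − 5|·|5x^2 + 19x + 94|.
Assume first that |x − 5| < 1, so |x| < 6. Then |5x^2 + 19x + 94| ≤ 5·6^2 + 19·6 + 94 = 388.
Hence |(5x^3 - 6x^2 - x - 8) − 462| ≤ 388|x − 5| < ε provided |x − 5| < ε/388.
Take δ = min(1, ε/388). Then 0 < |x − 5| < δ gives both |x − 5| < 1 and |x − 5| < ε/388, so |(5x^3 - 6x^2 - x - 8) − 462| < ε.

δ = min(1, ε/388)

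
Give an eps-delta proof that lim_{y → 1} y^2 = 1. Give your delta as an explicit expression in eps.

delta = min(1, eps/3)

Let eps > 0 be given. We seek delta > 0 with 0 < |y − 1| < delta ⇒ |y^2 − 1| < eps.
Factor: y^2 − 1 = (y − 1)(y + 1), so |y^2 − 1| = |y − 1|·|y + 1|.
Restrict delta ≤ 1. Then |y − 1| < 1 gives |y| < 2, so by the triangle inequality |y + 1| ≤ 2 + 1 = 3.
Hence |y^2 − 1| ≤ 3|y − 1|, which is < eps once |y − 1| < eps/3.
Take delta = min(1, eps/3). If 0 < |y − 1| < delta then both bounds hold and |y^2 − 1| ≤ 3|y − 1| < 3·(eps/3) = eps.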